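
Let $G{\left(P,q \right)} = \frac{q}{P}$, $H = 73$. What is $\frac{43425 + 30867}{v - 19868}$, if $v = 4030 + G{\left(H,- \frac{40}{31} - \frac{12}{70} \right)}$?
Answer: $- \frac{1471074465}{313612594} \approx -4.6907$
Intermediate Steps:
$v = \frac{319194564}{79205}$ ($v = 4030 + \frac{- \frac{40}{31} - \frac{12}{70}}{73} = 4030 + \left(\left(-40\right) \frac{1}{31} - \frac{6}{35}\right) \frac{1}{73} = 4030 + \left(- \frac{40}{31} - \frac{6}{35}\right) \frac{1}{73} = 4030 - \frac{1586}{79205} = \frac{319194564}{79205} \approx 4030.0$)
$\frac{43425 + 30867}{v - 19868} = \frac{43425 + 30867}{\frac{319194564}{79205} - 19868} = \frac{74292}{- \frac{1254450376}{79205}} = 74292 \left(- \frac{79205}{1254450376}\right) = - \frac{1471074465}{313612594}$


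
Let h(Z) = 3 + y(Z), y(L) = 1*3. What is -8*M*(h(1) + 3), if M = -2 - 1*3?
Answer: 360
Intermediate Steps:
M = -5 (M = -2 - 3 = -5)
y(L) = 3
h(Z) = 6 (h(Z) = 3 + 3 = 6)
-8*M*(h(1) + 3) = -(-40)*(6 + 3) = -(-40)*9 = -8*(-45) = 360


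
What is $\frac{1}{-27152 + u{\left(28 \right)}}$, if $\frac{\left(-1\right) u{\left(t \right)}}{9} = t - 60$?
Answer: $- \frac{1}{26864} \approx -3.7225 \cdot 10^{-5}$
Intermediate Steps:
$u{\left(t \right)} = 540 - 9 t$ ($u{\left(t \right)} = - 9 \left(t - 60\right) = - 9 \left(-60 + t\right) = 540 - 9 t$)
$\frac{1}{-27152 + u{\left(28 \right)}} = \frac{1}{-27152 + \left(540 - 252\right)} = \frac{1}{-27152 + 288} = \frac{1}{-26864} = - \frac{1}{26864}$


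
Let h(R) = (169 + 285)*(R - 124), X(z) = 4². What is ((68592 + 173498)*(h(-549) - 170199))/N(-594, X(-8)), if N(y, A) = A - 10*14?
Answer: 57586069345/62 ≈ 9.2881e+8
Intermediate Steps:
X(z) = 16
N(y, A) = -140 + A (N(y, A) = A - 140 = -140 + A)
h(R) = -56296 + 454*R (h(R) = 454*(-124 + R) = -56296 + 454*R)
((68592 + 173498)*(h(-549) - 170199))/N(-594, X(-8)) = ((68592 + 173498)*((-56296 + 454*(-549)) - 170199))/(-140 + 16) = (242090*((-56296 - 249246) - 170199))/(-124) = (242090*(-305542 - 170199))*(-1/124) = (242090*(-475741))*(-1/124) = -115172138690*(-1/124) = 57586069345/62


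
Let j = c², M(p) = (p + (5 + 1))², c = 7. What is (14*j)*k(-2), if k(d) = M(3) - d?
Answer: 56938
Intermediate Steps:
M(p) = (6 + p)² (M(p) = (p + 6)² = (6 + p)²)
k(d) = 81 - d (k(d) = (6 + 3)² - d = 9² - d = 81 - d)
j = 49 (j = 7² = 49)
(14*j)*k(-2) = (14*49)*(81 - 1*(-2)) = 686*(81 + 2) = 686*83 = 56938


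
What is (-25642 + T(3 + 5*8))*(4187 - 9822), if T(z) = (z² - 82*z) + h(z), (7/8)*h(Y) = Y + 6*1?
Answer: 153627005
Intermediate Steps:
h(Y) = 48/7 + 8*Y/7 (h(Y) = 8*(Y + 6*1)/7 = 8*(Y + 6)/7 = 8*(6 + Y)/7 = 48/7 + 8*Y/7)
T(z) = 48/7 + z² - 566*z/7 (T(z) = (z² - 82*z) + (48/7 + 8*z/7) = 48/7 + z² - 566*z/7)
(-25642 + T(3 + 5*8))*(4187 - 9822) = (-25642 + (48/7 + (3 + 5*8)² - 566*(3 + 5*8)/7))*(4187 - 9822) = (-25642 + (48/7 + (3 + 40)² - 566*(3 + 40)/7))*(-5635) = (-25642 + (48/7 + 43² - 566/7*43))*(-5635) = (-25642 + (48/7 + 1849 - 24338/7))*(-5635) = (-25642 - 1621)*(-5635) = -27263*(-5635) = 153627005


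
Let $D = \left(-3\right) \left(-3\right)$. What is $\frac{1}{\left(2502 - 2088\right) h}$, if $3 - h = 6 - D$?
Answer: $\frac{1}{2484} \approx 0.00040258$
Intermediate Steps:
$D = 9$
$h = 6$ ($h = 3 - \left(6 - 9\right) = 3 - -3 = 3 + 3 = 6$)
$\frac{1}{\left(2502 - 2088\right) h} = \frac{1}{\left(2502 - 2088\right) 6} = \frac{1}{414 \cdot 6} = \frac{1}{2484}$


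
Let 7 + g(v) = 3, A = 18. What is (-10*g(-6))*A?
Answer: 720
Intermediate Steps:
g(v) = -4 (g(v) = -7 + 3 = -4)
(-10*g(-6))*A = -10*(-4)*18 = 40*18 = 720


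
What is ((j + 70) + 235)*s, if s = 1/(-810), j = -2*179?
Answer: 53/810 ≈ 0.065432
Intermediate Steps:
j = -358
s = -1/810 ≈ -0.0012346
((j + 70) + 235)*s = ((-358 + 70) + 235)*(-1/810) = (-288 + 235)*(-1/810) = -53*(-1/810) = 53/810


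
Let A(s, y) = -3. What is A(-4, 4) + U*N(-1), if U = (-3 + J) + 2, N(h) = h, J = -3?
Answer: 1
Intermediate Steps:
U = -4 (U = (-3 - 3) + 2 = -6 + 2 = -4)
A(-4, 4) + U*N(-1) = -3 - 4*(-1) = -3 + 4 = 1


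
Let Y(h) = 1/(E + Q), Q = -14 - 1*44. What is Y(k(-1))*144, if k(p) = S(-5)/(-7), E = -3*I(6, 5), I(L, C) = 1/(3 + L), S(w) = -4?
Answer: -432/175 ≈ -2.4686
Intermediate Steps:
Q = -58 (Q = -14 - 44 = -58)
E = -⅓ (E = -3/(3 + 6) = -3/9 = -3*⅑ = -⅓ ≈ -0.33333)
k(p) = 4/7 (k(p) = -4/(-7) = -4*(-⅐) = 4/7)
Y(h) = -3/175 (Y(h) = 1/(-⅓ - 58) = 1/(-175/3) = -3/175)
Y(k(-1))*144 = -3/175*144 = -432/175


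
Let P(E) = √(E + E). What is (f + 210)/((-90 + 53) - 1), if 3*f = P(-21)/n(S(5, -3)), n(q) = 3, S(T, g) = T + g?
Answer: -105/19 - I*√42/342 ≈ -5.5263 - 0.01895*I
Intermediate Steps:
P(E) = √2*√E (P(E) = √(2*E) = √2*√E)
f = I*√42/9 (f = ((√2*√(-21))/3)/3 = ((√2*(I*√21))*(⅓))/3 = ((I*√42)*(⅓))/3 = (I*√42/3)/3 = I*√42/9 ≈ 0.72008*I)
(f + 210)/((-90 + 53) - 1) = (I*√42/9 + 210)/((-90 + 53) - 1) = (210 + I*√42/9)/(-37 - 1) = (210 + I*√42/9)/(-38) = -(210 + I*√42/9)/38 = -105/19 - I*√42/342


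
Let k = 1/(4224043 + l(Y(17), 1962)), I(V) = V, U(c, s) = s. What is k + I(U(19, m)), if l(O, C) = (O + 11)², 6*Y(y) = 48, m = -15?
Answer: -63366059/4224404 ≈ -15.000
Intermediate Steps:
Y(y) = 8 (Y(y) = (⅙)*48 = 8)
l(O, C) = (11 + O)²
k = 1/4224404 (k = 1/(4224043 + (11 + 8)²) = 1/(4224043 + 19²) = 1/(4224043 + 361) = 1/4224404 ≈ 2.3672e-7)
k + I(U(19, m)) = 1/4224404 - 15 = -63366059/4224404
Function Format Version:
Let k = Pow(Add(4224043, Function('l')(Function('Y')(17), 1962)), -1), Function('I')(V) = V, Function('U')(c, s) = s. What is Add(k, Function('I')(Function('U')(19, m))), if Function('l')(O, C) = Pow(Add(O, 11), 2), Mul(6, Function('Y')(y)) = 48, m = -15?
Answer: Rational(-63366059, 4224404) ≈ -15.000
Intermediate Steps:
Function('Y')(y) = 8 (Function('Y')(y) = Mul(Rational(1, 6), 48) = 8)
Function('l')(O, C) = Pow(Add(11, O), 2)
k = Rational(1, 4224404) (k = Pow(Add(4224043, Pow(Add(11, 8), 2)), -1) = Pow(Add(4224043, Pow(19, 2)), -1) = Pow(Add(4224043, 361), -1) = Pow(4224404, -1) = Rational(1, 4224404) ≈ 2.3672e-7)
Add(k, Function('I')(Function('U')(19, m))) = Add(Rational(1, 4224404), -15) = Rational(-63366059, 4224404)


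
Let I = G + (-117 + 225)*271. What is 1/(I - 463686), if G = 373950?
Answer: -1/60468 ≈ -1.6538e-5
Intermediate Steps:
I = 403218 (I = 373950 + (-117 + 225)*271 = 373950 + 108*271 = 373950 + 29268 = 403218)
1/(I - 463686) = 1/(403218 - 463686) = 1/(-60468) = -1/60468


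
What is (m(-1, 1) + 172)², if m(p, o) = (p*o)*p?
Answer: 29929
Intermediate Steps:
m(p, o) = o*p² (m(p, o) = (o*p)*p = o*p²)
(m(-1, 1) + 172)² = (1*(-1)² + 172)² = (1*1 + 172)² = (1 + 172)² = 173² = 29929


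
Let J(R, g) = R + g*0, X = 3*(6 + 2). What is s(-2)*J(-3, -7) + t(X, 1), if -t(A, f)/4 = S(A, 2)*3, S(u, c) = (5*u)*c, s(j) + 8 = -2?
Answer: -2850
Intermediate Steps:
s(j) = -10 (s(j) = -8 - 2 = -10)
S(u, c) = 5*c*u
X = 24 (X = 3*8 = 24)
t(A, f) = -120*A (t(A, f) = -4*5*2*A*3 = -4*10*A*3 = -120*A)
J(R, g) = R (J(R, g) = R + 0 = R)
s(-2)*J(-3, -7) + t(X, 1) = -10*(-3) - 120*24 = 30 - 2880 = -2850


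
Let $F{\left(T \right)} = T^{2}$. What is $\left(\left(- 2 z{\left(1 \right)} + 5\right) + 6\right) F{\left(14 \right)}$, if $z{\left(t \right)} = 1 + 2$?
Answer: $980$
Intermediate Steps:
$z{\left(t \right)} = 3$
$\left(\left(- 2 z{\left(1 \right)} + 5\right) + 6\right) F{\left(14 \right)} = \left(\left(\left(-2\right) 3 + 5\right) + 6\right) 14^{2} = \left(\left(-6 + 5\right) + 6\right) 196 = \left(-1 + 6\right) 196 = 5 \cdot 196 = 980$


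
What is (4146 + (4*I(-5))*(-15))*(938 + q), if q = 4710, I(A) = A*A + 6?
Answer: 12911328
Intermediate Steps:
I(A) = 6 + A**2 (I(A) = A**2 + 6 = 6 + A**2)
(4146 + (4*I(-5))*(-15))*(938 + q) = (4146 + (4*(6 + (-5)**2))*(-15))*(938 + 4710) = (4146 + (4*(6 + 25))*(-15))*5648 = (4146 + (4*31)*(-15))*5648 = (4146 + 124*(-15))*5648 = (4146 - 1860)*5648 = 2286*5648 = 12911328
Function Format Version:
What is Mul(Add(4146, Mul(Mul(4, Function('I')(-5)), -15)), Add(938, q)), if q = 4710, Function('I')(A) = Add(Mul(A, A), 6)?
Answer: 12911328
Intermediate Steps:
Function('I')(A) = Add(6, Pow(A, 2)) (Function('I')(A) = Add(Pow(A, 2), 6) = Add(6, Pow(A, 2)))
Mul(Add(4146, Mul(Mul(4, Function('I')(-5)), -15)), Add(938, q)) = Mul(Add(4146, Mul(Mul(4, Add(6, Pow(-5, 2))), -15)), Add(938, 4710)) = Mul(Add(4146, Mul(Mul(4, Add(6, 25)), -15)), 5648) = Mul(Add(4146, Mul(Mul(4, 31), -15)), 5648) = Mul(Add(4146, Mul(124, -15)), 5648) = Mul(Add(4146, -1860), 5648) = Mul(2286, 5648) = 12911328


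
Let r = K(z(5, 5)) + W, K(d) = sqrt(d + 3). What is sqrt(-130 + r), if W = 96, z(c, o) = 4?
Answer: sqrt(-34 + sqrt(7)) ≈ 5.5995*I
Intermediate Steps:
K(d) = sqrt(3 + d)
r = 96 + sqrt(7) (r = sqrt(3 + 4) + 96 = sqrt(7) + 96 = 96 + sqrt(7) ≈ 98.646)
sqrt(-130 + r) = sqrt(-130 + (96 + sqrt(7))) = sqrt(-34 + sqrt(7))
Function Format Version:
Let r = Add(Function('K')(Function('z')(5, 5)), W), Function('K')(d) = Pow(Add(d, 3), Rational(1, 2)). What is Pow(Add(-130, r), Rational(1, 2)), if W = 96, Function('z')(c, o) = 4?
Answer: Pow(Add(-34, Pow(7, Rational(1, 2))), Rational(1, 2)) ≈ Mul(5.5995, I)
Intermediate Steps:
Function('K')(d) = Pow(Add(3, d), Rational(1, 2))
r = Add(96, Pow(7, Rational(1, 2))) (r = Add(Pow(Add(3, 4), Rational(1, 2)), 96) = Add(Pow(7, Rational(1, 2)), 96) = Add(96, Pow(7, Rational(1, 2))) ≈ 98.646)
Pow(Add(-130, r), Rational(1, 2)) = Pow(Add(-130, Add(96, Pow(7, Rational(1, 2)))), Rational(1, 2)) = Pow(Add(-34, Pow(7, Rational(1, 2))), Rational(1, 2))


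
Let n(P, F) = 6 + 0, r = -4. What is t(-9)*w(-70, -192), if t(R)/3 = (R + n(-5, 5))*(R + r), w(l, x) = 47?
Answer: 5499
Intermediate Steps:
n(P, F) = 6
t(R) = 3*(-4 + R)*(6 + R) (t(R) = 3*((R + 6)*(R - 4)) = 3*((6 + R)*(-4 + R)) = 3*((-4 + R)*(6 + R)) = 3*(-4 + R)*(6 + R))
t(-9)*w(-70, -192) = (-72 + 3*(-9)**2 + 6*(-9))*47 = (-72 + 3*81 - 54)*47 = (-72 + 243 - 54)*47 = 117*47 = 5499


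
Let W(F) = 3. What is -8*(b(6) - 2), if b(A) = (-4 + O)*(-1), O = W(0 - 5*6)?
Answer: 8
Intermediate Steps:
O = 3
b(A) = 1 (b(A) = (-4 + 3)*(-1) = -1*(-1) = 1)
-8*(b(6) - 2) = -8*(1 - 2) = -8*(-1) = 8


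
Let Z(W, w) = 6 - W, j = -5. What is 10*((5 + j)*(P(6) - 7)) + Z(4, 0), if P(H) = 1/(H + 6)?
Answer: 2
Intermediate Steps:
P(H) = 1/(6 + H)
10*((5 + j)*(P(6) - 7)) + Z(4, 0) = 10*((5 - 5)*(1/(6 + 6) - 7)) + (6 - 1*4) = 10*(0*(1/12 - 7)) + (6 - 4) = 10*(0*(1/12 - 7)) + 2 = 10*(0*(-83/12)) + 2 = 10*0 + 2 = 0 + 2 = 2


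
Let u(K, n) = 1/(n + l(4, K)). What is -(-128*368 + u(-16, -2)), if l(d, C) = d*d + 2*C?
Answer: 847873/18 ≈ 47104.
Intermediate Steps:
l(d, C) = d**2 + 2*C
u(K, n) = 1/(16 + n + 2*K) (u(K, n) = 1/(n + (4**2 + 2*K)) = 1/(n + (16 + 2*K)) = 1/(16 + n + 2*K))
-(-128*368 + u(-16, -2)) = -(-128*368 + 1/(16 - 2 + 2*(-16))) = -(-47104 + 1/(16 - 2 - 32)) = -(-47104 + 1/(-18)) = -(-47104 - 1/18) = -1*(-847873/18) = 847873/18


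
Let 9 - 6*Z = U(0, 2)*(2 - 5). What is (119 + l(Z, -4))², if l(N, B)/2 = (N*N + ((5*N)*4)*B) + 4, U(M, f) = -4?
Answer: 172225/4 ≈ 43056.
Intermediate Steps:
Z = -½ (Z = 3/2 - (-2)*(2 - 5)/3 = 3/2 - (-2)*(-3)/3 = 3/2 - ⅙*12 = 3/2 - 2 = -½ ≈ -0.50000)
l(N, B) = 8 + 2*N² + 40*B*N (l(N, B) = 2*((N*N + ((5*N)*4)*B) + 4) = 2*((N² + (20*N)*B) + 4) = 2*((N² + 20*B*N) + 4) = 2*(4 + N² + 20*B*N) = 8 + 2*N² + 40*B*N)
(119 + l(Z, -4))² = (119 + (8 + 2*(-½)² + 40*(-4)*(-½)))² = (119 + (8 + 2*(¼) + 80))² = (119 + (8 + ½ + 80))² = (119 + 177/2)² = (415/2)² = 172225/4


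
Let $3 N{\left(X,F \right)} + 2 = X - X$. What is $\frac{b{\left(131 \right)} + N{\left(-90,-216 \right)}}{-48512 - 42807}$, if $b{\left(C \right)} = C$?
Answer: $- \frac{391}{273957} \approx -0.0014272$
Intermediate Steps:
$N{\left(X,F \right)} = - \frac{2}{3}$ ($N{\left(X,F \right)} = - \frac{2}{3} + \frac{X - X}{3} = - \frac{2}{3} + \frac{1}{3} \cdot 0 = - \frac{2}{3} + 0 = - \frac{2}{3}$)
$\frac{b{\left(131 \right)} + N{\left(-90,-216 \right)}}{-48512 - 42807} = \frac{131 - \frac{2}{3}}{-48512 - 42807} = \frac{391}{3 \left(-91319\right)} = \frac{391}{3} \left(- \frac{1}{91319}\right) = - \frac{391}{273957}$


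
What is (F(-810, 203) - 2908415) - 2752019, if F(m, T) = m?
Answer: -5661244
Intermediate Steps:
(F(-810, 203) - 2908415) - 2752019 = (-810 - 2908415) - 2752019 = -2909225 - 2752019 = -5661244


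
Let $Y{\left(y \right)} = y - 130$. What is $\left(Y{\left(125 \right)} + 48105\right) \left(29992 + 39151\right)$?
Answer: $3325778300$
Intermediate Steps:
$Y{\left(y \right)} = -130 + y$
$\left(Y{\left(125 \right)} + 48105\right) \left(29992 + 39151\right) = \left(\left(-130 + 125\right) + 48105\right) \left(29992 + 39151\right) = \left(-5 + 48105\right) 69143 = 48100 \cdot 69143 = 3325778300$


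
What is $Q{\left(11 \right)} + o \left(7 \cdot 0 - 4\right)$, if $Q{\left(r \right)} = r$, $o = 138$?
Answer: $-541$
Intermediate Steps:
$Q{\left(11 \right)} + o \left(7 \cdot 0 - 4\right) = 11 + 138 \left(7 \cdot 0 - 4\right) = 11 + 138 \left(0 - 4\right) = 11 + 138 \left(-4\right) = 11 - 552 = -541$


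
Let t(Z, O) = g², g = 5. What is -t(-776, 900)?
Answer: -25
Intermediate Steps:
t(Z, O) = 25 (t(Z, O) = 5² = 25)
-t(-776, 900) = -1*25 = -25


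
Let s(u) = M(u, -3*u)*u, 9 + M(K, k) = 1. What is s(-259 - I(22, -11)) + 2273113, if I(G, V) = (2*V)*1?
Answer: 2275009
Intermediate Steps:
M(K, k) = -8 (M(K, k) = -9 + 1 = -8)
I(G, V) = 2*V
s(u) = -8*u
s(-259 - I(22, -11)) + 2273113 = -8*(-259 - 2*(-11)) + 2273113 = -8*(-259 - 1*(-22)) + 2273113 = -8*(-259 + 22) + 2273113 = -8*(-237) + 2273113 = 1896 + 2273113 = 2275009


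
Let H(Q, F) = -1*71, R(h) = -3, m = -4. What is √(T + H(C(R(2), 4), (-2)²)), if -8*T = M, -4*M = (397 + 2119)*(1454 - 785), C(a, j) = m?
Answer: 11*√6946/4 ≈ 229.19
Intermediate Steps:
C(a, j) = -4
M = -420801 (M = -(397 + 2119)*(1454 - 785)/4 = -629*669 = -¼*1683204 = -420801)
H(Q, F) = -71
T = 420801/8 (T = -⅛*(-420801) = 420801/8 ≈ 52600.)
√(T + H(C(R(2), 4), (-2)²)) = √(420801/8 - 71) = √(420233/8) = 11*√6946/4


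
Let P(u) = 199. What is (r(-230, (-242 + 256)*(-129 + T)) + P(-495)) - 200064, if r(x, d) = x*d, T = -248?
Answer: 1014075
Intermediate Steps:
r(x, d) = d*x
(r(-230, (-242 + 256)*(-129 + T)) + P(-495)) - 200064 = (((-242 + 256)*(-129 - 248))*(-230) + 199) - 200064 = ((14*(-377))*(-230) + 199) - 200064 = (-5278*(-230) + 199) - 200064 = (1213940 + 199) - 200064 = 1214139 - 200064 = 1014075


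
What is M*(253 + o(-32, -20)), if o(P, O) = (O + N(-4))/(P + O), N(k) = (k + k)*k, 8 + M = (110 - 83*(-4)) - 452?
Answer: -59148/13 ≈ -4549.8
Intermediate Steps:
M = -18 (M = -8 + ((110 - 83*(-4)) - 452) = -8 + ((110 + 332) - 452) = -8 + (442 - 452) = -8 - 10 = -18)
N(k) = 2*k**2 (N(k) = (2*k)*k = 2*k**2)
o(P, O) = (32 + O)/(O + P) (o(P, O) = (O + 2*(-4)**2)/(P + O) = (O + 2*16)/(O + P) = (O + 32)/(O + P) = (32 + O)/(O + P))
M*(253 + o(-32, -20)) = -18*(253 + (32 - 20)/(-20 - 32)) = -18*(253 + 12/(-52)) = -18*(253 - 1/52*12) = -18*(253 - 3/13) = -18*3286/13 = -59148/13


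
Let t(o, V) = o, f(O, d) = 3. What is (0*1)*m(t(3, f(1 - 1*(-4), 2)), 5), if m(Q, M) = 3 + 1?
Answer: 0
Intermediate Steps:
m(Q, M) = 4
(0*1)*m(t(3, f(1 - 1*(-4), 2)), 5) = (0*1)*4 = 0*4 = 0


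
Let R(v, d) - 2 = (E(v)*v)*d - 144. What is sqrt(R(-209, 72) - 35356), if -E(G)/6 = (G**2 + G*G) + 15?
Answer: sqrt(7889059078) ≈ 88820.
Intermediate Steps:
E(G) = -90 - 12*G**2 (E(G) = -6*((G**2 + G*G) + 15) = -6*((G**2 + G**2) + 15) = -6*(2*G**2 + 15) = -6*(15 + 2*G**2) = -90 - 12*G**2)
R(v, d) = -142 + d*v*(-90 - 12*v**2) (R(v, d) = 2 + (((-90 - 12*v**2)*v)*d - 144) = 2 + ((v*(-90 - 12*v**2))*d - 144) = 2 + (d*v*(-90 - 12*v**2) - 144) = 2 + (-144 + d*v*(-90 - 12*v**2)) = -142 + d*v*(-90 - 12*v**2))
sqrt(R(-209, 72) - 35356) = sqrt((-142 - 90*72*(-209) - 12*72*(-209)**3) - 35356) = sqrt((-142 + 1354320 - 12*72*(-9129329)) - 35356) = sqrt((-142 + 1354320 + 7887740256) - 35356) = sqrt(7889094434 - 35356) = sqrt(7889059078)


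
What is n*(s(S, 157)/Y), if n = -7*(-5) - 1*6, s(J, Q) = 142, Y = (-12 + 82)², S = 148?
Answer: 2059/2450 ≈ 0.84041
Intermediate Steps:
Y = 4900 (Y = 70² = 4900)
n = 29 (n = 35 - 6 = 29)
n*(s(S, 157)/Y) = 29*(142/4900) = 29*(142*(1/4900)) = 29*(71/2450) = 2059/2450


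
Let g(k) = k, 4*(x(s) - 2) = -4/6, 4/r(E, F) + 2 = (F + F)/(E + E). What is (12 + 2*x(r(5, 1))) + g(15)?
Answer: 92/3 ≈ 30.667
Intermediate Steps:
r(E, F) = 4/(-2 + F/E) (r(E, F) = 4/(-2 + (F + F)/(E + E)) = 4/(-2 + (2*F)/((2*E))) = 4/(-2 + (2*F)*(1/(2*E))) = 4/(-2 + F/E))
x(s) = 11/6 (x(s) = 2 + (-4/6)/4 = 2 + (-4*⅙)/4 = 2 + (¼)*(-⅔) = 2 - ⅙ = 11/6)
(12 + 2*x(r(5, 1))) + g(15) = (12 + 2*(11/6)) + 15 = (12 + 11/3) + 15 = 47/3 + 15 = 92/3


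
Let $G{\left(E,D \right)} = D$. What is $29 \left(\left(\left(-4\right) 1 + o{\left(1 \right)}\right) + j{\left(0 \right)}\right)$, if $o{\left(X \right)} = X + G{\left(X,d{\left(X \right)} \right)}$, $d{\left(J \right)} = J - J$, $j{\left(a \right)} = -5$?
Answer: $-232$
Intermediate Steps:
$d{\left(J \right)} = 0$
$o{\left(X \right)} = X$ ($o{\left(X \right)} = X + 0 = X$)
$29 \left(\left(\left(-4\right) 1 + o{\left(1 \right)}\right) + j{\left(0 \right)}\right) = 29 \left(\left(\left(-4\right) 1 + 1\right) - 5\right) = 29 \left(\left(-4 + 1\right) - 5\right) = 29 \left(-3 - 5\right) = 29 \left(-8\right) = -232$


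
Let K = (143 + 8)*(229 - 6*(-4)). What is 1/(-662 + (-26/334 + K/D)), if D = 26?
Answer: 4342/3505159 ≈ 0.0012387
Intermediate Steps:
K = 38203 (K = 151*(229 + 24) = 151*253 = 38203)
1/(-662 + (-26/334 + K/D)) = 1/(-662 + (-26/334 + 38203/26)) = 1/(-662 + (-26*1/334 + 38203*(1/26))) = 1/(-662 + (-13/167 + 38203/26)) = 1/(-662 + 6379563/4342) = 1/(3505159/4342) = 4342/3505159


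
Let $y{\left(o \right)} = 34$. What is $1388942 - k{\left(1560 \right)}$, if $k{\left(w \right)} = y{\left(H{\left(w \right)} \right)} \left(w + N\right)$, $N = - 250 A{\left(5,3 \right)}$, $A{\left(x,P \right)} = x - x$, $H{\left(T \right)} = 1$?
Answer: $1335902$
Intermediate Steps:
$A{\left(x,P \right)} = 0$
$N = 0$ ($N = \left(-250\right) 0 = 0$)
$k{\left(w \right)} = 34 w$ ($k{\left(w \right)} = 34 \left(w + 0\right) = 34 w$)
$1388942 - k{\left(1560 \right)} = 1388942 - 34 \cdot 1560 = 1388942 - 53040 = 1335902$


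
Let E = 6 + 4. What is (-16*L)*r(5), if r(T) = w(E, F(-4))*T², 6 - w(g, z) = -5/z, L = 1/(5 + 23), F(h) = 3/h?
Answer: 200/21 ≈ 9.5238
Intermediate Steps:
E = 10
L = 1/28 ≈ 0.035714
w(g, z) = 6 + 5/z (w(g, z) = 6 - (-5)/z = 6 + 5/z)
r(T) = -2*T²/3 (r(T) = (6 + 5/((3/(-4))))*T² = (6 + 5/((3*(-¼))))*T² = (6 + 5/(-¾))*T² = (6 + 5*(-4/3))*T² = (6 - 20/3)*T² = -2*T²/3)
(-16*L)*r(5) = (-16*1/28)*(-⅔*5²) = -(-8)*25/21 = -4/7*(-50/3) = 200/21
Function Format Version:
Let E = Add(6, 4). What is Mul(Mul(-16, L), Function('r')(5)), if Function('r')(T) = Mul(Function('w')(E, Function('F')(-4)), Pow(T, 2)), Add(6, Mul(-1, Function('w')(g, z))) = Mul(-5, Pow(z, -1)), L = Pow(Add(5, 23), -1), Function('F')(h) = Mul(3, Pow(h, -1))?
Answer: Rational(200, 21) ≈ 9.5238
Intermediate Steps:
E = 10
L = Rational(1, 28) (L = Pow(28, -1) = Rational(1, 28) ≈ 0.035714)
Function('w')(g, z) = Add(6, Mul(5, Pow(z, -1))) (Function('w')(g, z) = Add(6, Mul(-1, Mul(-5, Pow(z, -1)))) = Add(6, Mul(5, Pow(z, -1))))
Function('r')(T) = Mul(Rational(-2, 3), Pow(T, 2)) (Function('r')(T) = Mul(Add(6, Mul(5, Pow(Mul(3, Pow(-4, -1)), -1))), Pow(T, 2)) = Mul(Add(6, Mul(5, Pow(Mul(3, Rational(-1, 4)), -1))), Pow(T, 2)) = Mul(Add(6, Mul(5, Pow(Rational(-3, 4), -1))), Pow(T, 2)) = Mul(Add(6, Mul(5, Rational(-4, 3))), Pow(T, 2)) = Mul(Add(6, Rational(-20, 3)), Pow(T, 2)) = Mul(Rational(-2, 3), Pow(T, 2)))
Mul(Mul(-16, L), Function('r')(5)) = Mul(Mul(-16, Rational(1, 28)), Mul(Rational(-2, 3), Pow(5, 2))) = Mul(Rational(-4, 7), Mul(Rational(-2, 3), 25)) = Mul(Rational(-4, 7), Rational(-50, 3)) = Rational(200, 21)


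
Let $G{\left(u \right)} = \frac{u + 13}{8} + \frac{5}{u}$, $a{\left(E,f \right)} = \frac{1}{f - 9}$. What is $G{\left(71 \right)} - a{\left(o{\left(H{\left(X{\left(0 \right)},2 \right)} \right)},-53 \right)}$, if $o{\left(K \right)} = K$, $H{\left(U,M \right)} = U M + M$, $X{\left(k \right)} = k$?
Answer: $\frac{23301}{2201} \approx 10.587$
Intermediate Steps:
$H{\left(U,M \right)} = M + M U$ ($H{\left(U,M \right)} = M U + M = M + M U$)
$a{\left(E,f \right)} = \frac{1}{-9 + f}$
$G{\left(u \right)} = \frac{13}{8} + \frac{5}{u} + \frac{u}{8}$ ($G{\left(u \right)} = \left(13 + u\right) \frac{1}{8} + \frac{5}{u} = \left(\frac{13}{8} + \frac{u}{8}\right) + \frac{5}{u} = \frac{13}{8} + \frac{5}{u} + \frac{u}{8}$)
$G{\left(71 \right)} - a{\left(o{\left(H{\left(X{\left(0 \right)},2 \right)} \right)},-53 \right)} = \frac{40 + 71 \left(13 + 71\right)}{8 \cdot 71} - \frac{1}{-9 - 53} = \frac{1}{8} \cdot \frac{1}{71} \left(40 + 71 \cdot 84\right) - \frac{1}{-62} = \frac{1}{8} \cdot \frac{1}{71} \left(40 + 5964\right) - - \frac{1}{62} = \frac{1}{8} \cdot \frac{1}{71} \cdot 6004 + \frac{1}{62} = \frac{1501}{142} + \frac{1}{62} = \frac{23301}{2201}$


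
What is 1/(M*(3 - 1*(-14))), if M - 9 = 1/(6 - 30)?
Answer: 24/3655 ≈ 0.0065663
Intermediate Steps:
M = 215/24 (M = 9 + 1/(6 - 30) = 9 + 1/(-24) = 9 - 1/24 = 215/24 ≈ 8.9583)
1/(M*(3 - 1*(-14))) = 1/(215*(3 - 1*(-14))/24) = 1/(215*(3 + 14)/24) = 1/((215/24)*17) = 1/(3655/24) = 24/3655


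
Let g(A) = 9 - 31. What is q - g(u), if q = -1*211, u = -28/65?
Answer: -189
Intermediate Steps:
u = -28/65 (u = -28*1/65 = -28/65 ≈ -0.43077)
g(A) = -22
q = -211
q - g(u) = -211 - 1*(-22) = -211 + 22 = -189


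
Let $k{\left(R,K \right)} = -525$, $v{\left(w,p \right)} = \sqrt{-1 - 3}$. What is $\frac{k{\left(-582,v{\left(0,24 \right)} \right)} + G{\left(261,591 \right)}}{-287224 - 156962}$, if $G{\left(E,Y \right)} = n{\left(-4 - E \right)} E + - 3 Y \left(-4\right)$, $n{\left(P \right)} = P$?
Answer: $\frac{10433}{74031} \approx 0.14093$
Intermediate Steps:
$v{\left(w,p \right)} = 2 i$ ($v{\left(w,p \right)} = \sqrt{-4} = 2 i$)
$G{\left(E,Y \right)} = 12 Y + E \left(-4 - E\right)$ ($G{\left(E,Y \right)} = \left(-4 - E\right) E + - 3 Y \left(-4\right) = E \left(-4 - E\right) + 12 Y = 12 Y + E \left(-4 - E\right)$)
$\frac{k{\left(-582,v{\left(0,24 \right)} \right)} + G{\left(261,591 \right)}}{-287224 - 156962} = \frac{-525 + \left(12 \cdot 591 - 261 \left(4 + 261\right)\right)}{-287224 - 156962} = \frac{-525 + \left(7092 - 261 \cdot 265\right)}{-444186} = \left(-525 + \left(7092 - 69165\right)\right) \left(- \frac{1}{444186}\right) = \left(-525 - 62073\right) \left(- \frac{1}{444186}\right) = \left(-62598\right) \left(- \frac{1}{444186}\right) = \frac{10433}{74031}$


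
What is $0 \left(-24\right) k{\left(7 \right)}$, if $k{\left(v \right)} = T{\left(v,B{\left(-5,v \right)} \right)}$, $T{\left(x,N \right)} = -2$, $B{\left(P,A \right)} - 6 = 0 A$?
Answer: $0$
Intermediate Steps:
$B{\left(P,A \right)} = 6$ ($B{\left(P,A \right)} = 6 + 0 A = 6 + 0 = 6$)
$k{\left(v \right)} = -2$
$0 \left(-24\right) k{\left(7 \right)} = 0 \left(-24\right) \left(-2\right) = 0 \left(-2\right) = 0$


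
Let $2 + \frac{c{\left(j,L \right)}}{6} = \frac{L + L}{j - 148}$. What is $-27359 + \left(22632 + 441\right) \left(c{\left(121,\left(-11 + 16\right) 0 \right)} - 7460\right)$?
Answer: $-172428815$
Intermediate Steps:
$c{\left(j,L \right)} = -12 + \frac{12 L}{-148 + j}$ ($c{\left(j,L \right)} = -12 + 6 \frac{L + L}{j - 148} = -12 + 6 \frac{2 L}{-148 + j} = -12 + \frac{12 L}{-148 + j}$)
$-27359 + \left(22632 + 441\right) \left(c{\left(121,\left(-11 + 16\right) 0 \right)} - 7460\right) = -27359 + \left(22632 + 441\right) \left(\frac{12 \left(148 + \left(-11 + 16\right) 0 - 121\right)}{-148 + 121} - 7460\right) = -27359 + 23073 \left(\frac{12 \left(148 + 5 \cdot 0 - 121\right)}{-27} - 7460\right) = -27359 + 23073 \left(12 \left(- \frac{1}{27}\right) \left(148 + 0 - 121\right) - 7460\right) = -27359 + 23073 \left(12 \left(- \frac{1}{27}\right) 27 - 7460\right) = -27359 + 23073 \left(-12 - 7460\right) = -27359 + 23073 \left(-7472\right) = -27359 - 172401456 = -172428815$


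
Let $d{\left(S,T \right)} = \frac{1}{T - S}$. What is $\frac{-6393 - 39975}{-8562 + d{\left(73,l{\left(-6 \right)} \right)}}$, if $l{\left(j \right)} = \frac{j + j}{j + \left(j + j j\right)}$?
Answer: $\frac{852012}{157327} \approx 5.4156$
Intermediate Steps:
$l{\left(j \right)} = \frac{2 j}{j^{2} + 2 j}$ ($l{\left(j \right)} = \frac{2 j}{j + \left(j + j^{2}\right)} = \frac{2 j}{j^{2} + 2 j}$)
$\frac{-6393 - 39975}{-8562 + d{\left(73,l{\left(-6 \right)} \right)}} = \frac{-6393 - 39975}{-8562 - \frac{1}{73 - \frac{2}{2 - 6}}} = - \frac{46368}{-8562 - \frac{1}{73 - \frac{2}{-4}}} = - \frac{46368}{-8562 - \frac{1}{73 - 2 \left(- \frac{1}{4}\right)}} = - \frac{46368}{-8562 - \frac{1}{73 - - \frac{1}{2}}} = - \frac{46368}{-8562 - \frac{1}{73 + \frac{1}{2}}} = - \frac{46368}{-8562 - \frac{1}{\frac{147}{2}}} = - \frac{46368}{-8562 - \frac{2}{147}} = - \frac{46368}{- \frac{1258616}{147}} = \left(-46368\right) \left(- \frac{147}{1258616}\right) = \frac{852012}{157327}$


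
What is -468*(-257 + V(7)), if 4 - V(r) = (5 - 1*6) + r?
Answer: 121212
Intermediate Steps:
V(r) = 5 - r (V(r) = 4 - ((5 - 1*6) + r) = 4 - ((5 - 6) + r) = 4 - (-1 + r) = 4 + (1 - r) = 5 - r)
-468*(-257 + V(7)) = -468*(-257 + (5 - 1*7)) = -468*(-257 + (5 - 7)) = -468*(-257 - 2) = -468*(-259) = 121212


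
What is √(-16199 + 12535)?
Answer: 4*I*√229 ≈ 60.531*I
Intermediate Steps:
√(-16199 + 12535) = √(-3664) = 4*I*√229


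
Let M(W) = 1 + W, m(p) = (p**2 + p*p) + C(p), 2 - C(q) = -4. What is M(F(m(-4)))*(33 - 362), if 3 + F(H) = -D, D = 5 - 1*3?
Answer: 1316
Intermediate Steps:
C(q) = 6 (C(q) = 2 - 1*(-4) = 2 + 4 = 6)
D = 2 (D = 5 - 3 = 2)
m(p) = 6 + 2*p**2 (m(p) = (p**2 + p*p) + 6 = (p**2 + p**2) + 6 = 2*p**2 + 6 = 6 + 2*p**2)
F(H) = -5 (F(H) = -3 - 1*2 = -3 - 2 = -5)
M(F(m(-4)))*(33 - 362) = (1 - 5)*(33 - 362) = -4*(-329) = 1316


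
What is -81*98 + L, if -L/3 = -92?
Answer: -7662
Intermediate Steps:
L = 276 (L = -3*(-92) = 276)
-81*98 + L = -81*98 + 276 = -7938 + 276 = -7662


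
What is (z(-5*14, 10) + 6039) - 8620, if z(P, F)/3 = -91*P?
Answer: 16529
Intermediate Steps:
z(P, F) = -273*P (z(P, F) = 3*(-91*P) = -273*P)
(z(-5*14, 10) + 6039) - 8620 = (-(-1365)*14 + 6039) - 8620 = (-273*(-70) + 6039) - 8620 = (19110 + 6039) - 8620 = 25149 - 8620 = 16529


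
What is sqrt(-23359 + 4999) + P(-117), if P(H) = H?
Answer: -117 + 6*I*sqrt(510) ≈ -117.0 + 135.5*I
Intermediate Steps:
sqrt(-23359 + 4999) + P(-117) = sqrt(-23359 + 4999) - 117 = sqrt(-18360) - 117 = 6*I*sqrt(510) - 117 = -117 + 6*I*sqrt(510)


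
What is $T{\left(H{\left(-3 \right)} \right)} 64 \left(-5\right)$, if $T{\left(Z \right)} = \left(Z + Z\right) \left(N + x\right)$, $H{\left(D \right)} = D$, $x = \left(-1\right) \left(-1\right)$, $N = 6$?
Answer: $13440$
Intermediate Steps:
$x = 1$
$T{\left(Z \right)} = 14 Z$ ($T{\left(Z \right)} = \left(Z + Z\right) \left(6 + 1\right) = 2 Z 7 = 14 Z$)
$T{\left(H{\left(-3 \right)} \right)} 64 \left(-5\right) = 14 \left(-3\right) 64 \left(-5\right) = \left(-42\right) 64 \left(-5\right) = \left(-2688\right) \left(-5\right) = 13440$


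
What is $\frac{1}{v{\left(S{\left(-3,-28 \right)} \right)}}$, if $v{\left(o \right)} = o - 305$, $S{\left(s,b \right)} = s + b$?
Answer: $- \frac{1}{336} \approx -0.0029762$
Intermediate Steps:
$S{\left(s,b \right)} = b + s$
$v{\left(o \right)} = -305 + o$ ($v{\left(o \right)} = o - 305 = -305 + o$)
$\frac{1}{v{\left(S{\left(-3,-28 \right)} \right)}} = \frac{1}{-305 - 31} = \frac{1}{-336} = - \frac{1}{336}$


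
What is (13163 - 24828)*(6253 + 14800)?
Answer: -245583245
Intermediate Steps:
(13163 - 24828)*(6253 + 14800) = -11665*21053 = -245583245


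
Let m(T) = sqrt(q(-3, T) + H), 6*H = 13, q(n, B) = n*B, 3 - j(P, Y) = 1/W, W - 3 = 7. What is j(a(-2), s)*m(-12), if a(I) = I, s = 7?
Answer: 29*sqrt(1374)/60 ≈ 17.916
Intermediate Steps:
W = 10 (W = 3 + 7 = 10)
j(P, Y) = 29/10 (j(P, Y) = 3 - 1/10 = 29/10)
q(n, B) = B*n
H = 13/6 (H = (1/6)*13 = 13/6 ≈ 2.1667)
m(T) = sqrt(13/6 - 3*T) (m(T) = sqrt(T*(-3) + 13/6) = sqrt(-3*T + 13/6) = sqrt(13/6 - 3*T))
j(a(-2), s)*m(-12) = 29*(sqrt(78 - 108*(-12))/6)/10 = 29*(sqrt(78 + 1296)/6)/10 = 29*(sqrt(1374)/6)/10 = 29*sqrt(1374)/60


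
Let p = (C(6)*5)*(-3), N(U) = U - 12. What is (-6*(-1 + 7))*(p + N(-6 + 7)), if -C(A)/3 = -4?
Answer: 6876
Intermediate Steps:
C(A) = 12 (C(A) = -3*(-4) = 12)
N(U) = -12 + U
p = -180 (p = (12*5)*(-3) = 60*(-3) = -180)
(-6*(-1 + 7))*(p + N(-6 + 7)) = (-6*(-1 + 7))*(-180 + (-12 + (-6 + 7))) = (-6*6)*(-180 + (-12 + 1)) = -36*(-180 - 11) = -36*(-191) = 6876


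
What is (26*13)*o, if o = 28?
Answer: 9464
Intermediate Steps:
(26*13)*o = (26*13)*28 = 338*28 = 9464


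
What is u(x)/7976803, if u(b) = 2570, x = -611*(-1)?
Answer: 2570/7976803 ≈ 0.00032218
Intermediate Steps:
x = 611
u(x)/7976803 = 2570/7976803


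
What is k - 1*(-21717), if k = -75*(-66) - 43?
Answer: 26624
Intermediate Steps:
k = 4907 (k = 4950 - 43 = 4907)
k - 1*(-21717) = 4907 - 1*(-21717) = 4907 + 21717 = 26624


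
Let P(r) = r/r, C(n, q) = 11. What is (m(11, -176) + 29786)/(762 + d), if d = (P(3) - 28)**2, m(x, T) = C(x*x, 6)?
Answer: 29797/1491 ≈ 19.985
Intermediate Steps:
m(x, T) = 11
P(r) = 1
d = 729 (d = (1 - 28)**2 = (-27)**2 = 729)
(m(11, -176) + 29786)/(762 + d) = (11 + 29786)/(762 + 729) = 29797/1491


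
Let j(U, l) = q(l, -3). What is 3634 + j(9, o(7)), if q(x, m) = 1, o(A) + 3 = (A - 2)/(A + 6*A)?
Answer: 3635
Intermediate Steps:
o(A) = -3 + (-2 + A)/(7*A) (o(A) = -3 + (A - 2)/(A + 6*A) = -3 + (-2 + A)/((7*A)) = -3 + (-2 + A)*(1/(7*A)) = -3 + (-2 + A)/(7*A))
j(U, l) = 1
3634 + j(9, o(7)) = 3634 + 1 = 3635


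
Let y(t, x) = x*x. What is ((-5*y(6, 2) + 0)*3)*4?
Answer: -240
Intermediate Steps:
y(t, x) = x²
((-5*y(6, 2) + 0)*3)*4 = ((-5*2² + 0)*3)*4 = ((-5*4 + 0)*3)*4 = ((-20 + 0)*3)*4 = -20*3*4 = -60*4 = -240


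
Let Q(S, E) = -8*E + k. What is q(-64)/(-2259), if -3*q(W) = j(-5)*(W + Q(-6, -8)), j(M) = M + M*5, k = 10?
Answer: -100/2259 ≈ -0.044267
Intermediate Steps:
Q(S, E) = 10 - 8*E (Q(S, E) = -8*E + 10 = 10 - 8*E)
j(M) = 6*M (j(M) = M + 5*M = 6*M)
q(W) = 740 + 10*W (q(W) = -6*(-5)*(W + (10 - 8*(-8)))/3 = -(-10)*(W + (10 + 64)) = -(-10)*(W + 74) = -(-10)*(74 + W) = -(-2220 - 30*W)/3 = 740 + 10*W)
q(-64)/(-2259) = (740 + 10*(-64))/(-2259) = (740 - 640)*(-1/2259) = 100*(-1/2259) = -100/2259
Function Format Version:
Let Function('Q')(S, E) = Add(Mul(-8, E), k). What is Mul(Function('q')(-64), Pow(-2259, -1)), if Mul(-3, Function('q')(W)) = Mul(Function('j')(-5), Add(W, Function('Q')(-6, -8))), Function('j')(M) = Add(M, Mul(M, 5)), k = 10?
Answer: Rational(-100, 2259) ≈ -0.044267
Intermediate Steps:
Function('Q')(S, E) = Add(10, Mul(-8, E)) (Function('Q')(S, E) = Add(Mul(-8, E), 10) = Add(10, Mul(-8, E)))
Function('j')(M) = Mul(6, M) (Function('j')(M) = Add(M, Mul(5, M)) = Mul(6, M))
Function('q')(W) = Add(740, Mul(10, W)) (Function('q')(W) = Mul(Rational(-1, 3), Mul(Mul(6, -5), Add(W, Add(10, Mul(-8, -8))))) = Mul(Rational(-1, 3), Mul(-30, Add(W, Add(10, 64)))) = Mul(Rational(-1, 3), Mul(-30, Add(W, 74))) = Mul(Rational(-1, 3), Mul(-30, Add(74, W))) = Mul(Rational(-1, 3), Add(-2220, Mul(-30, W))) = Add(740, Mul(10, W)))
Mul(Function('q')(-64), Pow(-2259, -1)) = Mul(Add(740, Mul(10, -64)), Pow(-2259, -1)) = Mul(Add(740, -640), Rational(-1, 2259)) = Mul(100, Rational(-1, 2259)) = Rational(-100, 2259)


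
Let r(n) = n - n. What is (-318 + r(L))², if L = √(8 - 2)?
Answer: 101124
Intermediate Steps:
L = √6 ≈ 2.4495
r(n) = 0
(-318 + r(L))² = (-318 + 0)² = (-318)² = 101124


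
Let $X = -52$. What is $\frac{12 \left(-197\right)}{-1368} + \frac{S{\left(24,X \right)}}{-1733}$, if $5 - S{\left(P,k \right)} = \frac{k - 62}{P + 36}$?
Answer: $\frac{851536}{493905} \approx 1.7241$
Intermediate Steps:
$S{\left(P,k \right)} = 5 - \frac{-62 + k}{36 + P}$ ($S{\left(P,k \right)} = 5 - \frac{k - 62}{P + 36} = 5 - \frac{-62 + k}{36 + P}$)
$\frac{12 \left(-197\right)}{-1368} + \frac{S{\left(24,X \right)}}{-1733} = \frac{12 \left(-197\right)}{-1368} + \frac{\frac{1}{36 + 24} \left(242 - -52 + 5 \cdot 24\right)}{-1733} = \left(-2364\right) \left(- \frac{1}{1368}\right) + \frac{242 + 52 + 120}{60} \left(- \frac{1}{1733}\right) = \frac{197}{114} + \frac{1}{60} \cdot 414 \left(- \frac{1}{1733}\right) = \frac{197}{114} + \frac{69}{10} \left(- \frac{1}{1733}\right) = \frac{197}{114} - \frac{69}{17330} = \frac{851536}{493905}$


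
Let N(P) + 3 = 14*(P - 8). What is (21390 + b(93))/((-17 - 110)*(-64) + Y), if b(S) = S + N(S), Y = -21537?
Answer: -22670/13409 ≈ -1.6907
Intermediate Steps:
N(P) = -115 + 14*P (N(P) = -3 + 14*(P - 8) = -3 + 14*(-8 + P) = -3 + (-112 + 14*P) = -115 + 14*P)
b(S) = -115 + 15*S (b(S) = S + (-115 + 14*S) = -115 + 15*S)
(21390 + b(93))/((-17 - 110)*(-64) + Y) = (21390 + (-115 + 15*93))/((-17 - 110)*(-64) - 21537) = (21390 + (-115 + 1395))/(-127*(-64) - 21537) = (21390 + 1280)/(8128 - 21537) = 22670/(-13409) = 22670*(-1/13409) = -22670/13409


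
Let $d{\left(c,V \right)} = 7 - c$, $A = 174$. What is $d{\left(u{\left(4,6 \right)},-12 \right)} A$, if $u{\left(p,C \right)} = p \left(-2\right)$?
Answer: $2610$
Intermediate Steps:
$u{\left(p,C \right)} = - 2 p$
$d{\left(u{\left(4,6 \right)},-12 \right)} A = \left(7 - \left(-2\right) 4\right) 174 = \left(7 - -8\right) 174 = \left(7 + 8\right) 174 = 15 \cdot 174 = 2610$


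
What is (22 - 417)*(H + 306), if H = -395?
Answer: 35155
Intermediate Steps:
(22 - 417)*(H + 306) = (22 - 417)*(-395 + 306) = -395*(-89) = 35155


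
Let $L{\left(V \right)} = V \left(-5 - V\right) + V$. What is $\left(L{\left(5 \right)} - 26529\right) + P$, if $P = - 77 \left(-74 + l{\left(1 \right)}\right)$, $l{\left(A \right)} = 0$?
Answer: $-20876$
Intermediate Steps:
$L{\left(V \right)} = V + V \left(-5 - V\right)$
$P = 5698$ ($P = - 77 \left(-74 + 0\right) = \left(-77\right) \left(-74\right) = 5698$)
$\left(L{\left(5 \right)} - 26529\right) + P = \left(\left(-1\right) 5 \left(4 + 5\right) - 26529\right) + 5698 = \left(\left(-1\right) 5 \cdot 9 - 26529\right) + 5698 = \left(-45 - 26529\right) + 5698 = -26574 + 5698 = -20876$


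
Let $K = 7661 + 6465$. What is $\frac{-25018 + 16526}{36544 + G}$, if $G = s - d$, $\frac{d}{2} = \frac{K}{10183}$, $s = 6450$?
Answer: $- \frac{3930638}{19899075} \approx -0.19753$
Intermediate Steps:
$K = 14126$
$d = \frac{28252}{10183}$ ($d = 2 \cdot \frac{14126}{10183} = \frac{28252}{10183} \approx 2.7744$)
$G = \frac{65652098}{10183}$ ($G = 6450 - \frac{28252}{10183} = \frac{65652098}{10183} \approx 6447.2$)
$\frac{-25018 + 16526}{36544 + G} = \frac{-25018 + 16526}{36544 + \frac{65652098}{10183}} = - \frac{8492}{\frac{437779650}{10183}} = \left(-8492\right) \frac{10183}{437779650} = - \frac{3930638}{19899075}$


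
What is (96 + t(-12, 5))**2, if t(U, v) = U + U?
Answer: 5184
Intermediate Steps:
t(U, v) = 2*U
(96 + t(-12, 5))**2 = (96 + 2*(-12))**2 = (96 - 24)**2 = 72**2 = 5184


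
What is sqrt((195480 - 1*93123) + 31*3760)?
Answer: sqrt(218917) ≈ 467.89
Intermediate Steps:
sqrt((195480 - 1*93123) + 31*3760) = sqrt((195480 - 93123) + 116560) = sqrt(102357 + 116560) = sqrt(218917)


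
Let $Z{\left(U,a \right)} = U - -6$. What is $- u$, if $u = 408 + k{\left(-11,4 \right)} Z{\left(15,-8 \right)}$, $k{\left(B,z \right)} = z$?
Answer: $-492$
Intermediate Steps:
$Z{\left(U,a \right)} = 6 + U$ ($Z{\left(U,a \right)} = U + 6 = 6 + U$)
$u = 492$ ($u = 408 + 4 \left(6 + 15\right) = 408 + 4 \cdot 21 = 408 + 84 = 492$)
$- u = \left(-1\right) 492 = -492$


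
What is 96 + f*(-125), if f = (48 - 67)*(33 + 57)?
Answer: 213846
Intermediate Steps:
f = -1710 (f = -19*90 = -1710)
96 + f*(-125) = 96 - 1710*(-125) = 96 + 213750 = 213846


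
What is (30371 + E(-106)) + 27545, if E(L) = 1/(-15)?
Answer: 868739/15 ≈ 57916.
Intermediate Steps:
E(L) = -1/15
(30371 + E(-106)) + 27545 = (30371 - 1/15) + 27545 = 455564/15 + 27545 = 868739/15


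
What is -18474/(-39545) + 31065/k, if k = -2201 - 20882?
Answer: -802030083/912817235 ≈ -0.87863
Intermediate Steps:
k = -23083
-18474/(-39545) + 31065/k = -18474/(-39545) + 31065/(-23083) = -18474*(-1/39545) + 31065*(-1/23083) = 18474/39545 - 31065/23083 = -802030083/912817235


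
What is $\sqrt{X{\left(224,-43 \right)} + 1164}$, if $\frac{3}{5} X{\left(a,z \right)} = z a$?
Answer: $\frac{2 i \sqrt{33501}}{3} \approx 122.02 i$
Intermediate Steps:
$X{\left(a,z \right)} = \frac{5 a z}{3}$ ($X{\left(a,z \right)} = \frac{5 z a}{3} = \frac{5 a z}{3}$)
$\sqrt{X{\left(224,-43 \right)} + 1164} = \sqrt{\frac{5}{3} \cdot 224 \left(-43\right) + 1164} = \sqrt{- \frac{48160}{3} + 1164} = \sqrt{- \frac{44668}{3}} = \frac{2 i \sqrt{33501}}{3}$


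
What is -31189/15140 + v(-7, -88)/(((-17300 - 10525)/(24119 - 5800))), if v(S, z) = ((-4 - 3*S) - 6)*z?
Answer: 7645903913/12036300 ≈ 635.24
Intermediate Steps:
v(S, z) = z*(-10 - 3*S) (v(S, z) = (-10 - 3*S)*z = z*(-10 - 3*S))
-31189/15140 + v(-7, -88)/(((-17300 - 10525)/(24119 - 5800))) = -31189/15140 + (-1*(-88)*(10 + 3*(-7)))/(((-17300 - 10525)/(24119 - 5800))) = -31189*1/15140 + (-1*(-88)*(10 - 21))/((-27825/18319)) = -31189/15140 + (-1*(-88)*(-11))/((-27825*1/18319)) = -31189/15140 - 968/(-3975/2617) = -31189/15140 - 968*(-2617/3975) = -31189/15140 + 2533256/3975 = 7645903913/12036300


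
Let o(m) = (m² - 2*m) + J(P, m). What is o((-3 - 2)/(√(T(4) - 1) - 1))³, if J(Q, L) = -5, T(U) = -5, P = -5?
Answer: 16000*(-184*I - 93*√6)/(2159*I + 2439*√6) ≈ -697.12 - 240.85*I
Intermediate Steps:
o(m) = -5 + m² - 2*m (o(m) = (m² - 2*m) - 5 = -5 + m² - 2*m)
o((-3 - 2)/(√(T(4) - 1) - 1))³ = (-5 + ((-3 - 2)/(√(-5 - 1) - 1))² - 2*(-3 - 2)/(√(-5 - 1) - 1))³ = (-5 + (-5/(√(-6) - 1))² - (-10)/(√(-6) - 1))³ = (-5 + (-5/(I*√6 - 1))² - (-10)/(I*√6 - 1))³ = (-5 + (-5/(-1 + I*√6))² - (-10)/(-1 + I*√6))³ = (-5 + 25/(-1 + I*√6)² + 10/(-1 + I*√6))³ = (-5 + 10/(-1 + I*√6) + 25/(-1 + I*√6)²)³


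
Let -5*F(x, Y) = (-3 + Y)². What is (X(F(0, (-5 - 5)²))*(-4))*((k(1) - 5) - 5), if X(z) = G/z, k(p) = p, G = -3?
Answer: 540/9409 ≈ 0.057392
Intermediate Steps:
F(x, Y) = -(-3 + Y)²/5
X(z) = -3/z
(X(F(0, (-5 - 5)²))*(-4))*((k(1) - 5) - 5) = (-3*(-5/(-3 + (-5 - 5)²)²)*(-4))*((1 - 5) - 5) = (-3*(-5/(-3 + (-10)²)²)*(-4))*(-4 - 5) = (-3*(-5/(-3 + 100)²)*(-4))*(-9) = (-3/((-⅕*97²))*(-4))*(-9) = (-3/((-⅕*9409))*(-4))*(-9) = (-3/(-9409/5)*(-4))*(-9) = (-3*(-5/9409)*(-4))*(-9) = ((15/9409)*(-4))*(-9) = -60/9409*(-9) = 540/9409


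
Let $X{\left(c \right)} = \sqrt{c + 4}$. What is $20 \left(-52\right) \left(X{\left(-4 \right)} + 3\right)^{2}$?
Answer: $-9360$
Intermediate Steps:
$X{\left(c \right)} = \sqrt{4 + c}$
$20 \left(-52\right) \left(X{\left(-4 \right)} + 3\right)^{2} = 20 \left(-52\right) \left(\sqrt{4 - 4} + 3\right)^{2} = - 1040 \left(\sqrt{0} + 3\right)^{2} = - 1040 \left(0 + 3\right)^{2} = - 1040 \cdot 3^{2} = \left(-1040\right) 9 = -9360$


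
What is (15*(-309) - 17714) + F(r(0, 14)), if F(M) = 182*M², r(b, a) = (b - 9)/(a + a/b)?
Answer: -22349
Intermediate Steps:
r(b, a) = (-9 + b)/(a + a/b)
(15*(-309) - 17714) + F(r(0, 14)) = (15*(-309) - 17714) + 182*(0*(-9 + 0)/(14*(1 + 0)))² = (-4635 - 17714) + 182*(0*(1/14)*(-9)/1)² = -22349 + 182*(0*(1/14)*1*(-9))² = -22349 + 182*0² = -22349 + 182*0 = -22349 + 0 = -22349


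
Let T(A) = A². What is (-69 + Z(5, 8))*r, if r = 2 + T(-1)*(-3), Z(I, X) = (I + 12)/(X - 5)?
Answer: 190/3 ≈ 63.333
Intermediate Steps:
Z(I, X) = (12 + I)/(-5 + X)
r = -1 (r = 2 + (-1)²*(-3) = 2 + 1*(-3) = 2 - 3 = -1)
(-69 + Z(5, 8))*r = (-69 + (12 + 5)/(-5 + 8))*(-1) = (-69 + 17/3)*(-1) = -190/3*(-1) = 190/3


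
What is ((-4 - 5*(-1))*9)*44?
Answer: 396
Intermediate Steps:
((-4 - 5*(-1))*9)*44 = ((-4 + 5)*9)*44 = (1*9)*44 = 9*44 = 396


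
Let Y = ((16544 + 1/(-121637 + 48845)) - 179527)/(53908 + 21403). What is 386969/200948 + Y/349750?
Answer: 16862497284208646021/8756505022573674000 ≈ 1.9257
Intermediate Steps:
Y = -11863858537/5482038312 (Y = ((16544 + 1/(-72792)) - 179527)/75311 = ((16544 - 1/72792) - 179527)*(1/75311) = (1204270847/72792 - 179527)*(1/75311) = -11863858537/72792*1/75311 = -11863858537/5482038312 ≈ -2.1641)
386969/200948 + Y/349750 = 386969/200948 - 11863858537/5482038312/349750 = 386969*(1/200948) - 11863858537/5482038312*1/349750 = 35179/18268 - 11863858537/1917342899622000 = 16862497284208646021/8756505022573674000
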